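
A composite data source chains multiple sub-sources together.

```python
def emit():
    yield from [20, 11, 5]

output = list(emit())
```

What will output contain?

Step 1: yield from delegates to the iterable, yielding each element.
Step 2: Collected values: [20, 11, 5].
Therefore output = [20, 11, 5].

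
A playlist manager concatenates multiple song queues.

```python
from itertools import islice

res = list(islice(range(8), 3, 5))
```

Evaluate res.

Step 1: islice(range(8), 3, 5) takes elements at indices [3, 5).
Step 2: Elements: [3, 4].
Therefore res = [3, 4].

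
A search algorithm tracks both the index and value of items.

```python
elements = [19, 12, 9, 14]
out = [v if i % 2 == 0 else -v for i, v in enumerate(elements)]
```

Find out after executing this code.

Step 1: For each (i, v), keep v if i is even, negate if odd:
  i=0 (even): keep 19
  i=1 (odd): negate to -12
  i=2 (even): keep 9
  i=3 (odd): negate to -14
Therefore out = [19, -12, 9, -14].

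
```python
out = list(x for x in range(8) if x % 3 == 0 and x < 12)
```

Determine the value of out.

Step 1: Filter range(8) where x % 3 == 0 and x < 12:
  x=0: both conditions met, included
  x=1: excluded (1 % 3 != 0)
  x=2: excluded (2 % 3 != 0)
  x=3: both conditions met, included
  x=4: excluded (4 % 3 != 0)
  x=5: excluded (5 % 3 != 0)
  x=6: both conditions met, included
  x=7: excluded (7 % 3 != 0)
Therefore out = [0, 3, 6].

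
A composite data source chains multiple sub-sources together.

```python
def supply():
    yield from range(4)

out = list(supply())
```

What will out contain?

Step 1: yield from delegates to the iterable, yielding each element.
Step 2: Collected values: [0, 1, 2, 3].
Therefore out = [0, 1, 2, 3].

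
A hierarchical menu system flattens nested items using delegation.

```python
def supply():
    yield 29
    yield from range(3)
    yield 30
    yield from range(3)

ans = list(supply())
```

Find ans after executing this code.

Step 1: Trace yields in order:
  yield 29
  yield 0
  yield 1
  yield 2
  yield 30
  yield 0
  yield 1
  yield 2
Therefore ans = [29, 0, 1, 2, 30, 0, 1, 2].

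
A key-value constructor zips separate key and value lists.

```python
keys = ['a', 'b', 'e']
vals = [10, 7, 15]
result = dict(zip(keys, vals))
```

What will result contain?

Step 1: zip pairs keys with values:
  'a' -> 10
  'b' -> 7
  'e' -> 15
Therefore result = {'a': 10, 'b': 7, 'e': 15}.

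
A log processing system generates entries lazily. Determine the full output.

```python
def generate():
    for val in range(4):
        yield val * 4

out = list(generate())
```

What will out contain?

Step 1: For each val in range(4), yield val * 4:
  val=0: yield 0 * 4 = 0
  val=1: yield 1 * 4 = 4
  val=2: yield 2 * 4 = 8
  val=3: yield 3 * 4 = 12
Therefore out = [0, 4, 8, 12].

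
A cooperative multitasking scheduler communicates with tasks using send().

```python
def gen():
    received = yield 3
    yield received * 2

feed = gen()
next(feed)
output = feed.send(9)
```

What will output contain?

Step 1: next(feed) advances to first yield, producing 3.
Step 2: send(9) resumes, received = 9.
Step 3: yield received * 2 = 9 * 2 = 18.
Therefore output = 18.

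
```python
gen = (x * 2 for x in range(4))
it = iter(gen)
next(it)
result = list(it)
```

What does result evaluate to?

Step 1: Generator produces [0, 2, 4, 6].
Step 2: next(it) consumes first element (0).
Step 3: list(it) collects remaining: [2, 4, 6].
Therefore result = [2, 4, 6].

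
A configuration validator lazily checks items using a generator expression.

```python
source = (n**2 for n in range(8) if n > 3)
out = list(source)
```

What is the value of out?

Step 1: For range(8), keep n > 3, then square:
  n=0: 0 <= 3, excluded
  n=1: 1 <= 3, excluded
  n=2: 2 <= 3, excluded
  n=3: 3 <= 3, excluded
  n=4: 4 > 3, yield 4**2 = 16
  n=5: 5 > 3, yield 5**2 = 25
  n=6: 6 > 3, yield 6**2 = 36
  n=7: 7 > 3, yield 7**2 = 49
Therefore out = [16, 25, 36, 49].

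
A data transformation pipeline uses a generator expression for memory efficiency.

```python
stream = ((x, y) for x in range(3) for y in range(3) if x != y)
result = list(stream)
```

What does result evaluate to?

Step 1: Nested generator over range(3) x range(3) where x != y:
  (0, 0): excluded (x == y)
  (0, 1): included
  (0, 2): included
  (1, 0): included
  (1, 1): excluded (x == y)
  (1, 2): included
  (2, 0): included
  (2, 1): included
  (2, 2): excluded (x == y)
Therefore result = [(0, 1), (0, 2), (1, 0), (1, 2), (2, 0), (2, 1)].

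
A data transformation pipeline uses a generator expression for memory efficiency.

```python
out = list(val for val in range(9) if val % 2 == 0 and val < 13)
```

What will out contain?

Step 1: Filter range(9) where val % 2 == 0 and val < 13:
  val=0: both conditions met, included
  val=1: excluded (1 % 2 != 0)
  val=2: both conditions met, included
  val=3: excluded (3 % 2 != 0)
  val=4: both conditions met, included
  val=5: excluded (5 % 2 != 0)
  val=6: both conditions met, included
  val=7: excluded (7 % 2 != 0)
  val=8: both conditions met, included
Therefore out = [0, 2, 4, 6, 8].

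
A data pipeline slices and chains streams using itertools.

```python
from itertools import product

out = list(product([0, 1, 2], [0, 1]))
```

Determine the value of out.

Step 1: product([0, 1, 2], [0, 1]) gives all pairs:
  (0, 0)
  (0, 1)
  (1, 0)
  (1, 1)
  (2, 0)
  (2, 1)
Therefore out = [(0, 0), (0, 1), (1, 0), (1, 1), (2, 0), (2, 1)].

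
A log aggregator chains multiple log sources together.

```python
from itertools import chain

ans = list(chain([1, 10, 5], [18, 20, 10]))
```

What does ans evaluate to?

Step 1: chain() concatenates iterables: [1, 10, 5] + [18, 20, 10].
Therefore ans = [1, 10, 5, 18, 20, 10].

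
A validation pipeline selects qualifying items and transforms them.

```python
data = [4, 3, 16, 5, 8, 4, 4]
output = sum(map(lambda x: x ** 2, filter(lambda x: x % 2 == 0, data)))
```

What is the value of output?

Step 1: Filter even numbers from [4, 3, 16, 5, 8, 4, 4]: [4, 16, 8, 4, 4]
Step 2: Square each: [16, 256, 64, 16, 16]
Step 3: Sum = 368.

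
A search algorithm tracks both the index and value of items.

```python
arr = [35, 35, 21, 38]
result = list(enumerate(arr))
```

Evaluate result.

Step 1: enumerate pairs each element with its index:
  (0, 35)
  (1, 35)
  (2, 21)
  (3, 38)
Therefore result = [(0, 35), (1, 35), (2, 21), (3, 38)].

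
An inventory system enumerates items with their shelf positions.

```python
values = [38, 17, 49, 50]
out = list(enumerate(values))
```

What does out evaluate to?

Step 1: enumerate pairs each element with its index:
  (0, 38)
  (1, 17)
  (2, 49)
  (3, 50)
Therefore out = [(0, 38), (1, 17), (2, 49), (3, 50)].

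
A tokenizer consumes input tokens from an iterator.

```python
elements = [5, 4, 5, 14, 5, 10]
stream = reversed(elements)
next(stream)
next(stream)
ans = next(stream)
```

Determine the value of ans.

Step 1: reversed([5, 4, 5, 14, 5, 10]) gives iterator: [10, 5, 14, 5, 4, 5].
Step 2: First next() = 10, second next() = 5.
Step 3: Third next() = 14.
Therefore ans = 14.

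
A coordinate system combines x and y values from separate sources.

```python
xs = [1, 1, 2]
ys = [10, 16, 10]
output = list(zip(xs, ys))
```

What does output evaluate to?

Step 1: zip pairs elements at same index:
  Index 0: (1, 10)
  Index 1: (1, 16)
  Index 2: (2, 10)
Therefore output = [(1, 10), (1, 16), (2, 10)].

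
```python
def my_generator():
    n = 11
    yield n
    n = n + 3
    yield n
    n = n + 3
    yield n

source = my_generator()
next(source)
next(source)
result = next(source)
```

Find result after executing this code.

Step 1: Trace through generator execution:
  Yield 1: n starts at 11, yield 11
  Yield 2: n = 11 + 3 = 14, yield 14
  Yield 3: n = 14 + 3 = 17, yield 17
Step 2: First next() gets 11, second next() gets the second value, third next() yields 17.
Therefore result = 17.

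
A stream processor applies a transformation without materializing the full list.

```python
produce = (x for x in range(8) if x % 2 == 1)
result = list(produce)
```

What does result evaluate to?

Step 1: Filter range(8) keeping only odd values:
  x=0: even, excluded
  x=1: odd, included
  x=2: even, excluded
  x=3: odd, included
  x=4: even, excluded
  x=5: odd, included
  x=6: even, excluded
  x=7: odd, included
Therefore result = [1, 3, 5, 7].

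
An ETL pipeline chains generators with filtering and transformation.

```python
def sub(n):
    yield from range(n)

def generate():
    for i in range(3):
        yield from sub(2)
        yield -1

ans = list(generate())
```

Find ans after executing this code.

Step 1: For each i in range(3):
  i=0: yield from sub(2) -> [0, 1], then yield -1
  i=1: yield from sub(2) -> [0, 1], then yield -1
  i=2: yield from sub(2) -> [0, 1], then yield -1
Therefore ans = [0, 1, -1, 0, 1, -1, 0, 1, -1].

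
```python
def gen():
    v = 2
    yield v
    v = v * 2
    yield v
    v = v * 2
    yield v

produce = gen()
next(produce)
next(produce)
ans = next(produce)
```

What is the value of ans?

Step 1: Trace through generator execution:
  Yield 1: v starts at 2, yield 2
  Yield 2: v = 2 * 2 = 4, yield 4
  Yield 3: v = 4 * 2 = 8, yield 8
Step 2: First next() gets 2, second next() gets the second value, third next() yields 8.
Therefore ans = 8.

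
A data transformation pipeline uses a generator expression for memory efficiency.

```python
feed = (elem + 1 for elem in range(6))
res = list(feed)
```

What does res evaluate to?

Step 1: For each elem in range(6), compute elem+1:
  elem=0: 0+1 = 1
  elem=1: 1+1 = 2
  elem=2: 2+1 = 3
  elem=3: 3+1 = 4
  elem=4: 4+1 = 5
  elem=5: 5+1 = 6
Therefore res = [1, 2, 3, 4, 5, 6].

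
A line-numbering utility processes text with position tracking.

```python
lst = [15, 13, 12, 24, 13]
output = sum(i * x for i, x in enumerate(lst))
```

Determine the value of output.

Step 1: Compute i * x for each (i, x) in enumerate([15, 13, 12, 24, 13]):
  i=0, x=15: 0*15 = 0
  i=1, x=13: 1*13 = 13
  i=2, x=12: 2*12 = 24
  i=3, x=24: 3*24 = 72
  i=4, x=13: 4*13 = 52
Step 2: sum = 0 + 13 + 24 + 72 + 52 = 161.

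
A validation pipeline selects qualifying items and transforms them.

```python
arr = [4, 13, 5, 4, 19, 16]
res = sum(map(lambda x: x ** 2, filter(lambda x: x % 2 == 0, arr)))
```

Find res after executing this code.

Step 1: Filter even numbers from [4, 13, 5, 4, 19, 16]: [4, 4, 16]
Step 2: Square each: [16, 16, 256]
Step 3: Sum = 288.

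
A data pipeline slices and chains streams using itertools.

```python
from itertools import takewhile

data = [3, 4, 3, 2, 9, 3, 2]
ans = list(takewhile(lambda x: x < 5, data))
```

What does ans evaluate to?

Step 1: takewhile stops at first element >= 5:
  3 < 5: take
  4 < 5: take
  3 < 5: take
  2 < 5: take
  9 >= 5: stop
Therefore ans = [3, 4, 3, 2].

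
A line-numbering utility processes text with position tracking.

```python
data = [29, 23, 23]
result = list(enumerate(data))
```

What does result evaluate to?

Step 1: enumerate pairs each element with its index:
  (0, 29)
  (1, 23)
  (2, 23)
Therefore result = [(0, 29), (1, 23), (2, 23)].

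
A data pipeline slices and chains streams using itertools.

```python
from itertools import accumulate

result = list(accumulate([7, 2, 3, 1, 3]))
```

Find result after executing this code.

Step 1: accumulate computes running sums:
  + 7 = 7
  + 2 = 9
  + 3 = 12
  + 1 = 13
  + 3 = 16
Therefore result = [7, 9, 12, 13, 16].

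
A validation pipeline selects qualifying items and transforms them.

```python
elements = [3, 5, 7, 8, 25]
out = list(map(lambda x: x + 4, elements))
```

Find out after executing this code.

Step 1: Apply lambda x: x + 4 to each element:
  3 -> 7
  5 -> 9
  7 -> 11
  8 -> 12
  25 -> 29
Therefore out = [7, 9, 11, 12, 29].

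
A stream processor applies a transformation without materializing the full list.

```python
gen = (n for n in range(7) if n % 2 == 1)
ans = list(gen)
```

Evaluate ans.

Step 1: Filter range(7) keeping only odd values:
  n=0: even, excluded
  n=1: odd, included
  n=2: even, excluded
  n=3: odd, included
  n=4: even, excluded
  n=5: odd, included
  n=6: even, excluded
Therefore ans = [1, 3, 5].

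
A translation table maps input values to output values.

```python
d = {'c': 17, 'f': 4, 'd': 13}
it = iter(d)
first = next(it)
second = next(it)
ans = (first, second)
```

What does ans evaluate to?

Step 1: iter(d) iterates over keys: ['c', 'f', 'd'].
Step 2: first = next(it) = 'c', second = next(it) = 'f'.
Therefore ans = ('c', 'f').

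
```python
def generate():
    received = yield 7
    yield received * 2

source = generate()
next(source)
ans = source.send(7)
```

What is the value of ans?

Step 1: next(source) advances to first yield, producing 7.
Step 2: send(7) resumes, received = 7.
Step 3: yield received * 2 = 7 * 2 = 14.
Therefore ans = 14.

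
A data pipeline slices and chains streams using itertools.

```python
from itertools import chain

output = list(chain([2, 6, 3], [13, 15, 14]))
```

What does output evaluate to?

Step 1: chain() concatenates iterables: [2, 6, 3] + [13, 15, 14].
Therefore output = [2, 6, 3, 13, 15, 14].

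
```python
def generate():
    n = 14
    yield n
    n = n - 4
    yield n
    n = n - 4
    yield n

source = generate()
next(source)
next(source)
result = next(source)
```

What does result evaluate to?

Step 1: Trace through generator execution:
  Yield 1: n starts at 14, yield 14
  Yield 2: n = 14 - 4 = 10, yield 10
  Yield 3: n = 10 - 4 = 6, yield 6
Step 2: First next() gets 14, second next() gets the second value, third next() yields 6.
Therefore result = 6.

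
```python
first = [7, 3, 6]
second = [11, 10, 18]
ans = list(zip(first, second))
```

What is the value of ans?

Step 1: zip pairs elements at same index:
  Index 0: (7, 11)
  Index 1: (3, 10)
  Index 2: (6, 18)
Therefore ans = [(7, 11), (3, 10), (6, 18)].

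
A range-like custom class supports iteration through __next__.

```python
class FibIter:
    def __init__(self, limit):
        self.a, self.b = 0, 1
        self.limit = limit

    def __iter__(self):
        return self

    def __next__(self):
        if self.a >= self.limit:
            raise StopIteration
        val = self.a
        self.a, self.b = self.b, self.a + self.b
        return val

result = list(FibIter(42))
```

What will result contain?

Step 1: Fibonacci-like sequence (a=0, b=1) until >= 42:
  Yield 0, then a,b = 1,1
  Yield 1, then a,b = 1,2
  Yield 1, then a,b = 2,3
  Yield 2, then a,b = 3,5
  Yield 3, then a,b = 5,8
  Yield 5, then a,b = 8,13
  Yield 8, then a,b = 13,21
  Yield 13, then a,b = 21,34
  Yield 21, then a,b = 34,55
  Yield 34, then a,b = 55,89
Step 2: 55 >= 42, stop.
Therefore result = [0, 1, 1, 2, 3, 5, 8, 13, 21, 34].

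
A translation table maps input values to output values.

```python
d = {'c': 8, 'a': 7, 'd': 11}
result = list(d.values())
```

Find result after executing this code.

Step 1: d.values() returns the dictionary values in insertion order.
Therefore result = [8, 7, 11].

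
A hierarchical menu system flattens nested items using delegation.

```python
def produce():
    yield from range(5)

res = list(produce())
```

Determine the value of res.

Step 1: yield from delegates to the iterable, yielding each element.
Step 2: Collected values: [0, 1, 2, 3, 4].
Therefore res = [0, 1, 2, 3, 4].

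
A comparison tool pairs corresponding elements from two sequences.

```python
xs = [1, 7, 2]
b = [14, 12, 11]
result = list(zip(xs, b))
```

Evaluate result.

Step 1: zip pairs elements at same index:
  Index 0: (1, 14)
  Index 1: (7, 12)
  Index 2: (2, 11)
Therefore result = [(1, 14), (7, 12), (2, 11)].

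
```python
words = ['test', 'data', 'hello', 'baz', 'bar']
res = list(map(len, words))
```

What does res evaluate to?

Step 1: Map len() to each word:
  'test' -> 4
  'data' -> 4
  'hello' -> 5
  'baz' -> 3
  'bar' -> 3
Therefore res = [4, 4, 5, 3, 3].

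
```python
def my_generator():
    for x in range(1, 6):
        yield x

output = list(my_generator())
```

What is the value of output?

Step 1: The generator yields each value from range(1, 6).
Step 2: list() consumes all yields: [1, 2, 3, 4, 5].
Therefore output = [1, 2, 3, 4, 5].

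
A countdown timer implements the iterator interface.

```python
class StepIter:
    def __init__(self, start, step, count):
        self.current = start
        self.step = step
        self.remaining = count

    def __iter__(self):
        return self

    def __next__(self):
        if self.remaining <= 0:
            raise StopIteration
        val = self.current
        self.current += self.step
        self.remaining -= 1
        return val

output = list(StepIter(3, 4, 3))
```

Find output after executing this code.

Step 1: StepIter starts at 3, increments by 4, for 3 steps:
  Yield 3, then current += 4
  Yield 7, then current += 4
  Yield 11, then current += 4
Therefore output = [3, 7, 11].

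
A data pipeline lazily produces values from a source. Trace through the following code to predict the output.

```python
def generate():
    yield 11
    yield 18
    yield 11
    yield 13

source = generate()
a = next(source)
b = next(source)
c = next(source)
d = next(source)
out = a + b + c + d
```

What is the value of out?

Step 1: Create generator and consume all values:
  a = next(source) = 11
  b = next(source) = 18
  c = next(source) = 11
  d = next(source) = 13
Step 2: out = 11 + 18 + 11 + 13 = 53.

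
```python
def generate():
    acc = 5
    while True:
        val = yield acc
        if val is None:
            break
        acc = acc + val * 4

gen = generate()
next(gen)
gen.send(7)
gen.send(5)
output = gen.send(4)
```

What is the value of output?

Step 1: next() -> yield acc=5.
Step 2: send(7) -> val=7, acc = 5 + 7*4 = 33, yield 33.
Step 3: send(5) -> val=5, acc = 33 + 5*4 = 53, yield 53.
Step 4: send(4) -> val=4, acc = 53 + 4*4 = 69, yield 69.
Therefore output = 69.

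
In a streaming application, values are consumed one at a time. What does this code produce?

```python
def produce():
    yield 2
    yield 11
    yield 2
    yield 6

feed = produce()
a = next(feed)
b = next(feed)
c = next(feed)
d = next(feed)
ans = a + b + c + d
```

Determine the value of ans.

Step 1: Create generator and consume all values:
  a = next(feed) = 2
  b = next(feed) = 11
  c = next(feed) = 2
  d = next(feed) = 6
Step 2: ans = 2 + 11 + 2 + 6 = 21.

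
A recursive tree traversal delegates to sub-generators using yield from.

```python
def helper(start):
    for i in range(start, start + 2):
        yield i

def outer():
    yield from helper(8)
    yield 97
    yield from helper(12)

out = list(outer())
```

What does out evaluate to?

Step 1: outer() delegates to helper(8):
  yield 8
  yield 9
Step 2: yield 97
Step 3: Delegates to helper(12):
  yield 12
  yield 13
Therefore out = [8, 9, 97, 12, 13].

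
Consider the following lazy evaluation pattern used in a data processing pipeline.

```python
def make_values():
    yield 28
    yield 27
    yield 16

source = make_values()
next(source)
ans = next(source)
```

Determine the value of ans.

Step 1: make_values() creates a generator.
Step 2: next(source) yields 28 (consumed and discarded).
Step 3: next(source) yields 27, assigned to ans.
Therefore ans = 27.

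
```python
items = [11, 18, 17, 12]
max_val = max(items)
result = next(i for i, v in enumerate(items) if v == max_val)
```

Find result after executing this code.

Step 1: max([11, 18, 17, 12]) = 18.
Step 2: Find first index where value == 18:
  Index 0: 11 != 18
  Index 1: 18 == 18, found!
Therefore result = 1.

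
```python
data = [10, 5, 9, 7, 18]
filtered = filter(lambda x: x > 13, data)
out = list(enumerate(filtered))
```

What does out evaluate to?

Step 1: Filter [10, 5, 9, 7, 18] for > 13: [18].
Step 2: enumerate re-indexes from 0: [(0, 18)].
Therefore out = [(0, 18)].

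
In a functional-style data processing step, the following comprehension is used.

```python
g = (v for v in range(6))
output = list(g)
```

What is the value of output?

Step 1: Generator expression iterates range(6): [0, 1, 2, 3, 4, 5].
Step 2: list() collects all values.
Therefore output = [0, 1, 2, 3, 4, 5].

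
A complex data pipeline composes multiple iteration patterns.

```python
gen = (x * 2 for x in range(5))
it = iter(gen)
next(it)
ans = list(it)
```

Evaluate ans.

Step 1: Generator produces [0, 2, 4, 6, 8].
Step 2: next(it) consumes first element (0).
Step 3: list(it) collects remaining: [2, 4, 6, 8].
Therefore ans = [2, 4, 6, 8].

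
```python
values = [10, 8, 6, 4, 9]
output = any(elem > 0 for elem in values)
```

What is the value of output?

Step 1: Check elem > 0 for each element in [10, 8, 6, 4, 9]:
  10 > 0: True
  8 > 0: True
  6 > 0: True
  4 > 0: True
  9 > 0: True
Step 2: any() returns True.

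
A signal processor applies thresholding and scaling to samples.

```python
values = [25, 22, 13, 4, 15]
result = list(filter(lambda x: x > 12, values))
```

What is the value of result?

Step 1: Filter elements > 12:
  25: kept
  22: kept
  13: kept
  4: removed
  15: kept
Therefore result = [25, 22, 13, 15].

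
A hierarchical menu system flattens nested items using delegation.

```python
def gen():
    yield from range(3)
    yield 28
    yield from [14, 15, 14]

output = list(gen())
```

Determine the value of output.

Step 1: Trace yields in order:
  yield 0
  yield 1
  yield 2
  yield 28
  yield 14
  yield 15
  yield 14
Therefore output = [0, 1, 2, 28, 14, 15, 14].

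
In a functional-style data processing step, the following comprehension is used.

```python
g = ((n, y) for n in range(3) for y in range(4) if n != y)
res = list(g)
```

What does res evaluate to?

Step 1: Nested generator over range(3) x range(4) where n != y:
  (0, 0): excluded (n == y)
  (0, 1): included
  (0, 2): included
  (0, 3): included
  (1, 0): included
  (1, 1): excluded (n == y)
  (1, 2): included
  (1, 3): included
  (2, 0): included
  (2, 1): included
  (2, 2): excluded (n == y)
  (2, 3): included
Therefore res = [(0, 1), (0, 2), (0, 3), (1, 0), (1, 2), (1, 3), (2, 0), (2, 1), (2, 3)].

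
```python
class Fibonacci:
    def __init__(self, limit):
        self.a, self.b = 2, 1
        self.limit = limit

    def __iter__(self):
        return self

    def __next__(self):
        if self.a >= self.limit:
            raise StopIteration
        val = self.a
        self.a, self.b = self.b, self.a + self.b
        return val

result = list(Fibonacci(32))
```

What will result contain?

Step 1: Fibonacci-like sequence (a=2, b=1) until >= 32:
  Yield 2, then a,b = 1,3
  Yield 1, then a,b = 3,4
  Yield 3, then a,b = 4,7
  Yield 4, then a,b = 7,11
  Yield 7, then a,b = 11,18
  Yield 11, then a,b = 18,29
  Yield 18, then a,b = 29,47
  Yield 29, then a,b = 47,76
Step 2: 47 >= 32, stop.
Therefore result = [2, 1, 3, 4, 7, 11, 18, 29].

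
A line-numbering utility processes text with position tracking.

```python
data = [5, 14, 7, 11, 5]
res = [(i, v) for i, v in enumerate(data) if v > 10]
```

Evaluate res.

Step 1: Filter enumerate([5, 14, 7, 11, 5]) keeping v > 10:
  (0, 5): 5 <= 10, excluded
  (1, 14): 14 > 10, included
  (2, 7): 7 <= 10, excluded
  (3, 11): 11 > 10, included
  (4, 5): 5 <= 10, excluded
Therefore res = [(1, 14), (3, 11)].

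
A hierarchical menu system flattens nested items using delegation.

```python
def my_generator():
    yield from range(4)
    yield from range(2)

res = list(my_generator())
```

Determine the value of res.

Step 1: Trace yields in order:
  yield 0
  yield 1
  yield 2
  yield 3
  yield 0
  yield 1
Therefore res = [0, 1, 2, 3, 0, 1].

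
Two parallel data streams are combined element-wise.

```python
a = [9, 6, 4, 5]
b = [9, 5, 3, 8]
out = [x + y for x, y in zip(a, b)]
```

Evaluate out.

Step 1: Add corresponding elements:
  9 + 9 = 18
  6 + 5 = 11
  4 + 3 = 7
  5 + 8 = 13
Therefore out = [18, 11, 7, 13].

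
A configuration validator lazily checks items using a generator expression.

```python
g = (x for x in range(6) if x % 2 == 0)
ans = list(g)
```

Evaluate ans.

Step 1: Filter range(6) keeping only even values:
  x=0: even, included
  x=1: odd, excluded
  x=2: even, included
  x=3: odd, excluded
  x=4: even, included
  x=5: odd, excluded
Therefore ans = [0, 2, 4].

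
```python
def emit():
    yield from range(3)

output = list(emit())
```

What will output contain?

Step 1: yield from delegates to the iterable, yielding each element.
Step 2: Collected values: [0, 1, 2].
Therefore output = [0, 1, 2].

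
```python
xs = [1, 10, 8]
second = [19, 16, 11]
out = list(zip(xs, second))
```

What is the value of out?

Step 1: zip pairs elements at same index:
  Index 0: (1, 19)
  Index 1: (10, 16)
  Index 2: (8, 11)
Therefore out = [(1, 19), (10, 16), (8, 11)].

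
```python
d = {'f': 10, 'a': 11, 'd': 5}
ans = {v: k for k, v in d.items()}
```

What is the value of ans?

Step 1: Invert dict (swap keys and values):
  'f': 10 -> 10: 'f'
  'a': 11 -> 11: 'a'
  'd': 5 -> 5: 'd'
Therefore ans = {10: 'f', 11: 'a', 5: 'd'}.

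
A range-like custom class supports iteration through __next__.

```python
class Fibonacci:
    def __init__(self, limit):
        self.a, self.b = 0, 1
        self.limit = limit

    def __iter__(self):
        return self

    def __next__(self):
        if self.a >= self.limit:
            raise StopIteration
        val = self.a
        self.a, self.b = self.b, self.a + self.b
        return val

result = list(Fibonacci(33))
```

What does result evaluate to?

Step 1: Fibonacci-like sequence (a=0, b=1) until >= 33:
  Yield 0, then a,b = 1,1
  Yield 1, then a,b = 1,2
  Yield 1, then a,b = 2,3
  Yield 2, then a,b = 3,5
  Yield 3, then a,b = 5,8
  Yield 5, then a,b = 8,13
  Yield 8, then a,b = 13,21
  Yield 13, then a,b = 21,34
  Yield 21, then a,b = 34,55
Step 2: 34 >= 33, stop.
Therefore result = [0, 1, 1, 2, 3, 5, 8, 13, 21].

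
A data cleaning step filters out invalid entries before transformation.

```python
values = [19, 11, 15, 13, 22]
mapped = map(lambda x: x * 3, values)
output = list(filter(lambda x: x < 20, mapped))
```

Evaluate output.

Step 1: Map x * 3:
  19 -> 57
  11 -> 33
  15 -> 45
  13 -> 39
  22 -> 66
Step 2: Filter for < 20:
  57: removed
  33: removed
  45: removed
  39: removed
  66: removed
Therefore output = [].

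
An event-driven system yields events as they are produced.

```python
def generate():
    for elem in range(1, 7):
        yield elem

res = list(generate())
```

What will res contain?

Step 1: The generator yields each value from range(1, 7).
Step 2: list() consumes all yields: [1, 2, 3, 4, 5, 6].
Therefore res = [1, 2, 3, 4, 5, 6].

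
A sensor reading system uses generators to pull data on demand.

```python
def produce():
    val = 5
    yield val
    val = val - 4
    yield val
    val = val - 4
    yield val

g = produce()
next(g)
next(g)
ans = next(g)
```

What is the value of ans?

Step 1: Trace through generator execution:
  Yield 1: val starts at 5, yield 5
  Yield 2: val = 5 - 4 = 1, yield 1
  Yield 3: val = 1 - 4 = -3, yield -3
Step 2: First next() gets 5, second next() gets the second value, third next() yields -3.
Therefore ans = -3.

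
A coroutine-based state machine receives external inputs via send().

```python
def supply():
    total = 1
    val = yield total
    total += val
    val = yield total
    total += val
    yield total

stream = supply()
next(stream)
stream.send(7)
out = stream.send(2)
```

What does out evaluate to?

Step 1: next() -> yield total=1.
Step 2: send(7) -> val=7, total = 1+7 = 8, yield 8.
Step 3: send(2) -> val=2, total = 8+2 = 10, yield 10.
Therefore out = 10.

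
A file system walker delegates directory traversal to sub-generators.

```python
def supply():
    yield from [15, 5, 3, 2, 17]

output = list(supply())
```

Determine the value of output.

Step 1: yield from delegates to the iterable, yielding each element.
Step 2: Collected values: [15, 5, 3, 2, 17].
Therefore output = [15, 5, 3, 2, 17].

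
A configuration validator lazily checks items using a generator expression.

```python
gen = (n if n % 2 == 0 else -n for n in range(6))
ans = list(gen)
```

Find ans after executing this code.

Step 1: For each n in range(6), yield n if even, else -n:
  n=0: even, yield 0
  n=1: odd, yield -1
  n=2: even, yield 2
  n=3: odd, yield -3
  n=4: even, yield 4
  n=5: odd, yield -5
Therefore ans = [0, -1, 2, -3, 4, -5].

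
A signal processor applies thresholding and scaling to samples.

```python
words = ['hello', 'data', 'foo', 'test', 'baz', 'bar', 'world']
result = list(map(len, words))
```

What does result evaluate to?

Step 1: Map len() to each word:
  'hello' -> 5
  'data' -> 4
  'foo' -> 3
  'test' -> 4
  'baz' -> 3
  'bar' -> 3
  'world' -> 5
Therefore result = [5, 4, 3, 4, 3, 3, 5].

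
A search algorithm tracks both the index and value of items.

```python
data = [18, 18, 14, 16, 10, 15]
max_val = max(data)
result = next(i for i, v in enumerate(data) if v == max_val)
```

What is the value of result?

Step 1: max([18, 18, 14, 16, 10, 15]) = 18.
Step 2: Find first index where value == 18:
  Index 0: 18 == 18, found!
Therefore result = 0.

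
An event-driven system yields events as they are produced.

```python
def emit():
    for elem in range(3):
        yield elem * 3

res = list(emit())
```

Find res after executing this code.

Step 1: For each elem in range(3), yield elem * 3:
  elem=0: yield 0 * 3 = 0
  elem=1: yield 1 * 3 = 3
  elem=2: yield 2 * 3 = 6
Therefore res = [0, 3, 6].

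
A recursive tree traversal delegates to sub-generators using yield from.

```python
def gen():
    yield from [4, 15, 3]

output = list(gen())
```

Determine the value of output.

Step 1: yield from delegates to the iterable, yielding each element.
Step 2: Collected values: [4, 15, 3].
Therefore output = [4, 15, 3].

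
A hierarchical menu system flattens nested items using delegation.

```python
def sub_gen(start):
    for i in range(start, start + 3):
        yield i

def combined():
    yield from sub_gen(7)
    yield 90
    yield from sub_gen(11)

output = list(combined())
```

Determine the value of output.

Step 1: combined() delegates to sub_gen(7):
  yield 7
  yield 8
  yield 9
Step 2: yield 90
Step 3: Delegates to sub_gen(11):
  yield 11
  yield 12
  yield 13
Therefore output = [7, 8, 9, 90, 11, 12, 13].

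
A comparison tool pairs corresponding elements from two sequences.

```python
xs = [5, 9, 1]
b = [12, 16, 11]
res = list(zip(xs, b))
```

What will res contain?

Step 1: zip pairs elements at same index:
  Index 0: (5, 12)
  Index 1: (9, 16)
  Index 2: (1, 11)
Therefore res = [(5, 12), (9, 16), (1, 11)].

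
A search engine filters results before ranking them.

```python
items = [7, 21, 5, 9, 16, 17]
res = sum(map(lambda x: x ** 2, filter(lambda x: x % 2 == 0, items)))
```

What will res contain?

Step 1: Filter even numbers from [7, 21, 5, 9, 16, 17]: [16]
Step 2: Square each: [256]
Step 3: Sum = 256.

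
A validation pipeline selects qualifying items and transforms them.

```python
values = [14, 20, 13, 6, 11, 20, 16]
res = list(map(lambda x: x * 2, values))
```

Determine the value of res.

Step 1: Apply lambda x: x * 2 to each element:
  14 -> 28
  20 -> 40
  13 -> 26
  6 -> 12
  11 -> 22
  20 -> 40
  16 -> 32
Therefore res = [28, 40, 26, 12, 22, 40, 32].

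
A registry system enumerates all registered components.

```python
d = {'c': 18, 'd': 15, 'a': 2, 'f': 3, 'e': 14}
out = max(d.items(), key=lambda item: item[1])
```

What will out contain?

Step 1: Find item with maximum value:
  ('c', 18)
  ('d', 15)
  ('a', 2)
  ('f', 3)
  ('e', 14)
Step 2: Maximum value is 18 at key 'c'.
Therefore out = ('c', 18).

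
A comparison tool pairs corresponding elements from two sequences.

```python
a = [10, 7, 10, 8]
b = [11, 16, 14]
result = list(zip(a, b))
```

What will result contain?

Step 1: zip stops at shortest (len(a)=4, len(b)=3):
  Index 0: (10, 11)
  Index 1: (7, 16)
  Index 2: (10, 14)
Step 2: Last element of a (8) has no pair, dropped.
Therefore result = [(10, 11), (7, 16), (10, 14)].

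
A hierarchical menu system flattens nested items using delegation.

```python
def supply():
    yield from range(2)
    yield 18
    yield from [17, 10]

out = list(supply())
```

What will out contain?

Step 1: Trace yields in order:
  yield 0
  yield 1
  yield 18
  yield 17
  yield 10
Therefore out = [0, 1, 18, 17, 10].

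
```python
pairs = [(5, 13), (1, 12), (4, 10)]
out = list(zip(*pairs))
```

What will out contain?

Step 1: zip(*pairs) transposes: unzips [(5, 13), (1, 12), (4, 10)] into separate sequences.
Step 2: First elements: (5, 1, 4), second elements: (13, 12, 10).
Therefore out = [(5, 1, 4), (13, 12, 10)].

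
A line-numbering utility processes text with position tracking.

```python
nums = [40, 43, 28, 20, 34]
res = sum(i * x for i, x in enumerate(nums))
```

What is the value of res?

Step 1: Compute i * x for each (i, x) in enumerate([40, 43, 28, 20, 34]):
  i=0, x=40: 0*40 = 0
  i=1, x=43: 1*43 = 43
  i=2, x=28: 2*28 = 56
  i=3, x=20: 3*20 = 60
  i=4, x=34: 4*34 = 136
Step 2: sum = 0 + 43 + 56 + 60 + 136 = 295.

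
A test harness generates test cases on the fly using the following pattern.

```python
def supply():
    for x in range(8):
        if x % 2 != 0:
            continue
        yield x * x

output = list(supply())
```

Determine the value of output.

Step 1: Only yield x**2 when x is divisible by 2:
  x=0: 0 % 2 == 0, yield 0**2 = 0
  x=2: 2 % 2 == 0, yield 2**2 = 4
  x=4: 4 % 2 == 0, yield 4**2 = 16
  x=6: 6 % 2 == 0, yield 6**2 = 36
Therefore output = [0, 4, 16, 36].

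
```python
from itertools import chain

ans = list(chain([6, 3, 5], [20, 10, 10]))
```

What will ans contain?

Step 1: chain() concatenates iterables: [6, 3, 5] + [20, 10, 10].
Therefore ans = [6, 3, 5, 20, 10, 10].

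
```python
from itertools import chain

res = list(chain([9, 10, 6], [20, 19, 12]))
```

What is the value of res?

Step 1: chain() concatenates iterables: [9, 10, 6] + [20, 19, 12].
Therefore res = [9, 10, 6, 20, 19, 12].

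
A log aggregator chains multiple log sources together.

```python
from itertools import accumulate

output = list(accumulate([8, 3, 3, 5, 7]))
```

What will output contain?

Step 1: accumulate computes running sums:
  + 8 = 8
  + 3 = 11
  + 3 = 14
  + 5 = 19
  + 7 = 26
Therefore output = [8, 11, 14, 19, 26].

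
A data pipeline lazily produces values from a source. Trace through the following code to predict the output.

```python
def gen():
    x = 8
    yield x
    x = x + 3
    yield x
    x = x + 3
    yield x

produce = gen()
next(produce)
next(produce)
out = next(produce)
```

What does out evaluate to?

Step 1: Trace through generator execution:
  Yield 1: x starts at 8, yield 8
  Yield 2: x = 8 + 3 = 11, yield 11
  Yield 3: x = 11 + 3 = 14, yield 14
Step 2: First next() gets 8, second next() gets the second value, third next() yields 14.
Therefore out = 14.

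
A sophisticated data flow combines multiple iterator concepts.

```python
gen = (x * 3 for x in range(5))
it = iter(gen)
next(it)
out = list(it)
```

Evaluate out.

Step 1: Generator produces [0, 3, 6, 9, 12].
Step 2: next(it) consumes first element (0).
Step 3: list(it) collects remaining: [3, 6, 9, 12].
Therefore out = [3, 6, 9, 12].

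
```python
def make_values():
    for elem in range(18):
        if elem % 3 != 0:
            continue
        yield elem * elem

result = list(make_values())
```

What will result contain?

Step 1: Only yield elem**2 when elem is divisible by 3:
  elem=0: 0 % 3 == 0, yield 0**2 = 0
  elem=3: 3 % 3 == 0, yield 3**2 = 9
  elem=6: 6 % 3 == 0, yield 6**2 = 36
  elem=9: 9 % 3 == 0, yield 9**2 = 81
  elem=12: 12 % 3 == 0, yield 12**2 = 144
  elem=15: 15 % 3 == 0, yield 15**2 = 225
Therefore result = [0, 9, 36, 81, 144, 225].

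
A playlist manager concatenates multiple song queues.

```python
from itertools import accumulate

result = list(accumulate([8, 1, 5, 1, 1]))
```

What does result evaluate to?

Step 1: accumulate computes running sums:
  + 8 = 8
  + 1 = 9
  + 5 = 14
  + 1 = 15
  + 1 = 16
Therefore result = [8, 9, 14, 15, 16].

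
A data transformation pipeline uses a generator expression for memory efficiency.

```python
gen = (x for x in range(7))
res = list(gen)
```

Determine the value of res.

Step 1: Generator expression iterates range(7): [0, 1, 2, 3, 4, 5, 6].
Step 2: list() collects all values.
Therefore res = [0, 1, 2, 3, 4, 5, 6].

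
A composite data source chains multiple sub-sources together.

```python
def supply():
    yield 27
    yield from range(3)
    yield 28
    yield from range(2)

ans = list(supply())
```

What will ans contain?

Step 1: Trace yields in order:
  yield 27
  yield 0
  yield 1
  yield 2
  yield 28
  yield 0
  yield 1
Therefore ans = [27, 0, 1, 2, 28, 0, 1].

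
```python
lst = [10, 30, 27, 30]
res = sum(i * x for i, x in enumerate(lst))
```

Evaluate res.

Step 1: Compute i * x for each (i, x) in enumerate([10, 30, 27, 30]):
  i=0, x=10: 0*10 = 0
  i=1, x=30: 1*30 = 30
  i=2, x=27: 2*27 = 54
  i=3, x=30: 3*30 = 90
Step 2: sum = 0 + 30 + 54 + 90 = 174.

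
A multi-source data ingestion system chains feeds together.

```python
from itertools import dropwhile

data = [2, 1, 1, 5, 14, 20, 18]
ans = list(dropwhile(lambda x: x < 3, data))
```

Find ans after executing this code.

Step 1: dropwhile drops elements while < 3:
  2 < 3: dropped
  1 < 3: dropped
  1 < 3: dropped
  5: kept (dropping stopped)
Step 2: Remaining elements kept regardless of condition.
Therefore ans = [5, 14, 20, 18].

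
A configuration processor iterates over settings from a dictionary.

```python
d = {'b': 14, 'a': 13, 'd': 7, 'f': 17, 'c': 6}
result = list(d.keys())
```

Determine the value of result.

Step 1: d.keys() returns the dictionary keys in insertion order.
Therefore result = ['b', 'a', 'd', 'f', 'c'].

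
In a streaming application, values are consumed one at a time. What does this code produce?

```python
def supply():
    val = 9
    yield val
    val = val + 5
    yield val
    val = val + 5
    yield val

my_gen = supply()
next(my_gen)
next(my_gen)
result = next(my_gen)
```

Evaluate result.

Step 1: Trace through generator execution:
  Yield 1: val starts at 9, yield 9
  Yield 2: val = 9 + 5 = 14, yield 14
  Yield 3: val = 14 + 5 = 19, yield 19
Step 2: First next() gets 9, second next() gets the second value, third next() yields 19.
Therefore result = 19.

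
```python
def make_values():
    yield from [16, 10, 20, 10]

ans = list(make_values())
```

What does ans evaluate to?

Step 1: yield from delegates to the iterable, yielding each element.
Step 2: Collected values: [16, 10, 20, 10].
Therefore ans = [16, 10, 20, 10].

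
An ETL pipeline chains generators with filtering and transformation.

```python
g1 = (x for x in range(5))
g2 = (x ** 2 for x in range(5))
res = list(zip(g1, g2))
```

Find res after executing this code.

Step 1: g1 produces [0, 1, 2, 3, 4].
Step 2: g2 produces [0, 1, 4, 9, 16].
Step 3: zip pairs them: [(0, 0), (1, 1), (2, 4), (3, 9), (4, 16)].
Therefore res = [(0, 0), (1, 1), (2, 4), (3, 9), (4, 16)].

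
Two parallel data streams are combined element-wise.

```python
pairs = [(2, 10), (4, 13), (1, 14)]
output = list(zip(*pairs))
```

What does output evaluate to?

Step 1: zip(*pairs) transposes: unzips [(2, 10), (4, 13), (1, 14)] into separate sequences.
Step 2: First elements: (2, 4, 1), second elements: (10, 13, 14).
Therefore output = [(2, 4, 1), (10, 13, 14)].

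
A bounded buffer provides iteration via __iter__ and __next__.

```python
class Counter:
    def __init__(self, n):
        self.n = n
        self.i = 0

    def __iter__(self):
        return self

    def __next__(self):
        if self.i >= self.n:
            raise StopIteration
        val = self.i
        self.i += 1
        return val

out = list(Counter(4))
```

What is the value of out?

Step 1: Counter(4) creates an iterator counting 0 to 3.
Step 2: list() consumes all values: [0, 1, 2, 3].
Therefore out = [0, 1, 2, 3].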